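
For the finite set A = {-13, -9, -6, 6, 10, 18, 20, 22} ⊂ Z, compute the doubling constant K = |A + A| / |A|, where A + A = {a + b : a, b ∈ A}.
K = |A + A| / |A| = 30/8 = 15/4

Enumerate A + A = {a + b : a, b ∈ A}. With |A| = 8, there are |A|^2 = 64 ordered sum pairs; collecting distinct values, A + A = {-26, -22, -19, -18, -15, -12, -7, -3, 0, 1, 4, 5, 7, 9, 11, 12, 13, 14, 16, 20, 24, 26, 28, 30, 32, 36, 38, 40, 42, 44}, so |A + A| = 30. Thus K = 30/8 = 15/4. For comparison, the minimum possible |A + A| over all 8-element sets is 2·8 − 1 = 15 (so min K = 15/8), attained only by arithmetic progressions.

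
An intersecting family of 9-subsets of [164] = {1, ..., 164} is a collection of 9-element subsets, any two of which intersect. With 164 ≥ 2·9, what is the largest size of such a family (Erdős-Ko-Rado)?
max |F| = C(163, 8) = 10380216608892

The Erdős-Ko-Rado theorem states: for n ≥ 2k, an intersecting family of k-subsets of an n-element set has size at most C(n − 1, k − 1), with equality for 'star' families {A ⊆ [n] : |A| = k, i ∈ A} (fix an element i). For n = 164, k = 9: C(163, 8) = 10380216608892.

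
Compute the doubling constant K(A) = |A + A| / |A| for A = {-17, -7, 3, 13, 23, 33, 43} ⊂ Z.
K = |A + A| / |A| = 13/7

Enumerate A + A = {a + b : a, b ∈ A}. With |A| = 7, there are |A|^2 = 49 ordered sum pairs; collecting distinct values, A + A = {-34, -24, -14, -4, 6, 16, 26, 36, 46, 56, 66, 76, 86}, so |A + A| = 13. Thus K = 13/7. Here |A + A| = 2|A| − 1 = 13, the minimum possible — so K = 13/7 is minimal, which holds iff A is an arithmetic progression.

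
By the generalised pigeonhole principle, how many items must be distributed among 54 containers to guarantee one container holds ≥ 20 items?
n = (20 − 1)·54 + 1 = 1027

By the generalised pigeonhole principle, to guarantee some box contains ≥ r objects we need more than (r − 1) · k objects total. Threshold: n = (r − 1) · k + 1. With r = 20 and k = 54: n = 19 · 54 + 1 = 1026 + 1 = 1027. For n = 1026 = 19 · 54, we can put exactly 19 objects in every box, avoiding 20 in any single one — so 1027 is tight.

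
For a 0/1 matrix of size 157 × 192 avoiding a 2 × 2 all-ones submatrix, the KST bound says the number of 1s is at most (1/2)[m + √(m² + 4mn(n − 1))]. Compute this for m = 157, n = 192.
z(157, 192; 2, 2) ≤ (1/2)[157 + √(157² + 4·157·192·191)] = (1/2)[157 + √23054665] = 2479.2637

Kővári–Sós–Turán: let r_1, ..., r_157 be the row sums and z = Σ r_i the total number of 1s. Each pair of columns can share at most one row with both entries 1 (else a 2×2 all-ones block appears), so Σ_i C(r_i, 2) ≤ C(192, 2) = 18336. By convexity Σ_i C(r_i, 2) ≥ 157·C(z/157, 2) = z(z − 157)/(2·157), giving z² − 157z − 157·192·191 ≤ 0 and hence z ≤ (1/2)[157 + √(24649 + 4·5757504)] = (1/2)[157 + √23054665] ≈ (1/2)(157 + 4801.5274) = 2479.2637.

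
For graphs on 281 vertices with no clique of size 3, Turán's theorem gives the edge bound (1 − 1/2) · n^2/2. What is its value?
Turán density bound = (1/2) · 281^2/2 = 78961/4 ≈ 19740.25

Turán's theorem: ex(n, K_{r+1}) is achieved by the complete r-partite Turán graph T(n, r) with parts as balanced as possible, and is at most (1 − 1/r) · n^2/2. For r = 2, n = 281: the density bound is (1/2) · 78961/2 = 78961/4 ≈ 19740.25. The integer-valued extremum is e(T(281, 2)) = 19740, which is strictly less than the density bound 78961/4 since 2 ∤ 281 (the parts of T(281, 2) cannot all be equal).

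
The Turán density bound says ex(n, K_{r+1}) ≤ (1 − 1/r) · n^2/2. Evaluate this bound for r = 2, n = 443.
Turán density bound = (1/2) · 443^2/2 = 196249/4 ≈ 49062.25

Turán's theorem: ex(n, K_{r+1}) is achieved by the complete r-partite Turán graph T(n, r) with parts as balanced as possible, and is at most (1 − 1/r) · n^2/2. For r = 2, n = 443: the density bound is (1/2) · 196249/2 = 196249/4 ≈ 49062.25. The integer-valued extremum is e(T(443, 2)) = 49062, which is strictly less than the density bound 196249/4 since 2 ∤ 443 (the parts of T(443, 2) cannot all be equal).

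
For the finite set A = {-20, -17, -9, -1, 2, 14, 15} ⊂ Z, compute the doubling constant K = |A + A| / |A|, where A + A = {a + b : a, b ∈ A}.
K = |A + A| / |A| = 25/7

Enumerate A + A = {a + b : a, b ∈ A}. With |A| = 7, there are |A|^2 = 49 ordered sum pairs; collecting distinct values, A + A = {-40, -37, -34, -29, -26, -21, -18, -15, -10, -7, -6, -5, -3, -2, 1, 4, 5, 6, 13, 14, 16, 17, 28, 29, 30}, so |A + A| = 25. Thus K = 25/7. For comparison, the minimum possible |A + A| over all 7-element sets is 2·7 − 1 = 13 (so min K = 13/7), attained only by arithmetic progressions.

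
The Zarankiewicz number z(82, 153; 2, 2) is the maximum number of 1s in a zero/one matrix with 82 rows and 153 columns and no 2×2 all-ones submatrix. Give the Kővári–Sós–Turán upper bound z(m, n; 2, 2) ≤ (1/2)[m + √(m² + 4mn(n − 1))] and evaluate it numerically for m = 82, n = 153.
z(82, 153; 2, 2) ≤ (1/2)[82 + √(82² + 4·82·153·152)] = (1/2)[82 + √7634692] = 1422.5473

Kővári–Sós–Turán: let r_1, ..., r_82 be the row sums and z = Σ r_i the total number of 1s. Each pair of columns can share at most one row with both entries 1 (else a 2×2 all-ones block appears), so Σ_i C(r_i, 2) ≤ C(153, 2) = 11628. By convexity Σ_i C(r_i, 2) ≥ 82·C(z/82, 2) = z(z − 82)/(2·82), giving z² − 82z − 82·153·152 ≤ 0 and hence z ≤ (1/2)[82 + √(6724 + 4·1906992)] = (1/2)[82 + √7634692] ≈ (1/2)(82 + 2763.0946) = 1422.5473.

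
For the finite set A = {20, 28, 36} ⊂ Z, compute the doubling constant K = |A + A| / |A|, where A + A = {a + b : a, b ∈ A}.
K = |A + A| / |A| = 5/3

Enumerate A + A = {a + b : a, b ∈ A}. With |A| = 3, there are |A|^2 = 9 ordered sum pairs; collecting distinct values, A + A = {40, 48, 56, 64, 72}, so |A + A| = 5. Thus K = 5/3. Here |A + A| = 2|A| − 1 = 5, the minimum possible — so K = 5/3 is minimal, which holds iff A is an arithmetic progression.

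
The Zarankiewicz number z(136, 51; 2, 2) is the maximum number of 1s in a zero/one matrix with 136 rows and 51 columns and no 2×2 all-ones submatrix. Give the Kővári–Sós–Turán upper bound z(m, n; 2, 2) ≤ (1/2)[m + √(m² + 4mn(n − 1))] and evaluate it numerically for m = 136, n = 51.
z(136, 51; 2, 2) ≤ (1/2)[136 + √(136² + 4·136·51·50)] = (1/2)[136 + √1405696] = 660.8103

Kővári–Sós–Turán: let r_1, ..., r_136 be the row sums and z = Σ r_i the total number of 1s. Each pair of columns can share at most one row with both entries 1 (else a 2×2 all-ones block appears), so Σ_i C(r_i, 2) ≤ C(51, 2) = 1275. By convexity Σ_i C(r_i, 2) ≥ 136·C(z/136, 2) = z(z − 136)/(2·136), giving z² − 136z − 136·51·50 ≤ 0 and hence z ≤ (1/2)[136 + √(18496 + 4·346800)] = (1/2)[136 + √1405696] ≈ (1/2)(136 + 1185.6205) = 660.8103.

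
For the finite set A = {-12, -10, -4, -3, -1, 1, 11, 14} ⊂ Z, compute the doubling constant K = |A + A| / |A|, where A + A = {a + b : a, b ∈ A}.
K = |A + A| / |A| = 31/8

Enumerate A + A = {a + b : a, b ∈ A}. With |A| = 8, there are |A|^2 = 64 ordered sum pairs; collecting distinct values, A + A = {-24, -22, -20, -16, -15, -14, -13, -11, -9, -8, -7, -6, -5, -4, -3, -2, -1, 0, 1, 2, 4, 7, 8, 10, 11, 12, 13, 15, 22, 25, 28}, so |A + A| = 31. Thus K = 31/8. For comparison, the minimum possible |A + A| over all 8-element sets is 2·8 − 1 = 15 (so min K = 15/8), attained only by arithmetic progressions.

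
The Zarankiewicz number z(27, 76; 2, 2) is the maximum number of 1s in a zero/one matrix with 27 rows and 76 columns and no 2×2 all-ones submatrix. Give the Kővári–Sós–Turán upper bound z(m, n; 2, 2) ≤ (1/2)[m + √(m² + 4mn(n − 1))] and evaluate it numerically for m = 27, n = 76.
z(27, 76; 2, 2) ≤ (1/2)[27 + √(27² + 4·27·76·75)] = (1/2)[27 + √616329] = 406.0331

Kővári–Sós–Turán: let r_1, ..., r_27 be the row sums and z = Σ r_i the total number of 1s. Each pair of columns can share at most one row with both entries 1 (else a 2×2 all-ones block appears), so Σ_i C(r_i, 2) ≤ C(76, 2) = 2850. By convexity Σ_i C(r_i, 2) ≥ 27·C(z/27, 2) = z(z − 27)/(2·27), giving z² − 27z − 27·76·75 ≤ 0 and hence z ≤ (1/2)[27 + √(729 + 4·153900)] = (1/2)[27 + √616329] ≈ (1/2)(27 + 785.0662) = 406.0331.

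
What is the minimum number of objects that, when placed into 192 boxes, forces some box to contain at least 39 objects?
n = (39 − 1)·192 + 1 = 7297

By the generalised pigeonhole principle, to guarantee some box contains ≥ r objects we need more than (r − 1) · k objects total. Threshold: n = (r − 1) · k + 1. With r = 39 and k = 192: n = 38 · 192 + 1 = 7296 + 1 = 7297. For n = 7296 = 38 · 192, we can put exactly 38 objects in every box, avoiding 39 in any single one — so 7297 is tight.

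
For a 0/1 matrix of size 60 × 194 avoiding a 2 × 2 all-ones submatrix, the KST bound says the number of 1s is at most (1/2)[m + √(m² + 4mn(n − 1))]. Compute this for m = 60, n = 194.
z(60, 194; 2, 2) ≤ (1/2)[60 + √(60² + 4·60·194·193)] = (1/2)[60 + √8989680] = 1529.1398

Kővári–Sós–Turán: let r_1, ..., r_60 be the row sums and z = Σ r_i the total number of 1s. Each pair of columns can share at most one row with both entries 1 (else a 2×2 all-ones block appears), so Σ_i C(r_i, 2) ≤ C(194, 2) = 18721. By convexity Σ_i C(r_i, 2) ≥ 60·C(z/60, 2) = z(z − 60)/(2·60), giving z² − 60z − 60·194·193 ≤ 0 and hence z ≤ (1/2)[60 + √(3600 + 4·2246520)] = (1/2)[60 + √8989680] ≈ (1/2)(60 + 2998.2795) = 1529.1398.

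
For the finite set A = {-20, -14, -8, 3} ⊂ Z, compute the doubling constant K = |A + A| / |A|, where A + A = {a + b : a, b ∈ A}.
K = |A + A| / |A| = 9/4

Enumerate A + A = {a + b : a, b ∈ A}. With |A| = 4, there are |A|^2 = 16 ordered sum pairs; collecting distinct values, A + A = {-40, -34, -28, -22, -17, -16, -11, -5, 6}, so |A + A| = 9. Thus K = 9/4. For comparison, the minimum possible |A + A| over all 4-element sets is 2·4 − 1 = 7 (so min K = 7/4), attained only by arithmetic progressions.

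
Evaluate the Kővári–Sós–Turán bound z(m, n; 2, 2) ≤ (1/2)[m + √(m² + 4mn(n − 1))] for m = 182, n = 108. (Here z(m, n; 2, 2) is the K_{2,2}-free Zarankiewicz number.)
z(182, 108; 2, 2) ≤ (1/2)[182 + √(182² + 4·182·108·107)] = (1/2)[182 + √8445892] = 1544.0908

Kővári–Sós–Turán: let r_1, ..., r_182 be the row sums and z = Σ r_i the total number of 1s. Each pair of columns can share at most one row with both entries 1 (else a 2×2 all-ones block appears), so Σ_i C(r_i, 2) ≤ C(108, 2) = 5778. By convexity Σ_i C(r_i, 2) ≥ 182·C(z/182, 2) = z(z − 182)/(2·182), giving z² − 182z − 182·108·107 ≤ 0 and hence z ≤ (1/2)[182 + √(33124 + 4·2103192)] = (1/2)[182 + √8445892] ≈ (1/2)(182 + 2906.1817) = 1544.0908.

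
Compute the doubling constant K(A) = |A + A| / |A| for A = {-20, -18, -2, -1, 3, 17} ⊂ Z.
K = |A + A| / |A| = 20/6 = 10/3

Enumerate A + A = {a + b : a, b ∈ A}. With |A| = 6, there are |A|^2 = 36 ordered sum pairs; collecting distinct values, A + A = {-40, -38, -36, -22, -21, -20, -19, -17, -15, -4, -3, -2, -1, 1, 2, 6, 15, 16, 20, 34}, so |A + A| = 20. Thus K = 20/6 = 10/3. For comparison, the minimum possible |A + A| over all 6-element sets is 2·6 − 1 = 11 (so min K = 11/6), attained only by arithmetic progressions.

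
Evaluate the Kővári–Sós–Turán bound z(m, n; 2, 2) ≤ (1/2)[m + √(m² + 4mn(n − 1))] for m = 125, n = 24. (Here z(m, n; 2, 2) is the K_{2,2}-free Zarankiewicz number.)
z(125, 24; 2, 2) ≤ (1/2)[125 + √(125² + 4·125·24·23)] = (1/2)[125 + √291625] = 332.5116

Kővári–Sós–Turán: let r_1, ..., r_125 be the row sums and z = Σ r_i the total number of 1s. Each pair of columns can share at most one row with both entries 1 (else a 2×2 all-ones block appears), so Σ_i C(r_i, 2) ≤ C(24, 2) = 276. By convexity Σ_i C(r_i, 2) ≥ 125·C(z/125, 2) = z(z − 125)/(2·125), giving z² − 125z − 125·24·23 ≤ 0 and hence z ≤ (1/2)[125 + √(15625 + 4·69000)] = (1/2)[125 + √291625] ≈ (1/2)(125 + 540.0231) = 332.5116.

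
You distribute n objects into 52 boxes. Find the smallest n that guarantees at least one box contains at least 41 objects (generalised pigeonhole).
n = (41 − 1)·52 + 1 = 2081

By the generalised pigeonhole principle, to guarantee some box contains ≥ r objects we need more than (r − 1) · k objects total. Threshold: n = (r − 1) · k + 1. With r = 41 and k = 52: n = 40 · 52 + 1 = 2080 + 1 = 2081. For n = 2080 = 40 · 52, we can put exactly 40 objects in every box, avoiding 41 in any single one — so 2081 is tight.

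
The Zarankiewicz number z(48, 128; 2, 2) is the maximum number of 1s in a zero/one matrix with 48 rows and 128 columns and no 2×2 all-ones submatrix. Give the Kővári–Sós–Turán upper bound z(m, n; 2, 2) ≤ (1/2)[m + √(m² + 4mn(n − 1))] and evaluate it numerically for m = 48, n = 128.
z(48, 128; 2, 2) ≤ (1/2)[48 + √(48² + 4·48·128·127)] = (1/2)[48 + √3123456] = 907.6651

Kővári–Sós–Turán: let r_1, ..., r_48 be the row sums and z = Σ r_i the total number of 1s. Each pair of columns can share at most one row with both entries 1 (else a 2×2 all-ones block appears), so Σ_i C(r_i, 2) ≤ C(128, 2) = 8128. By convexity Σ_i C(r_i, 2) ≥ 48·C(z/48, 2) = z(z − 48)/(2·48), giving z² − 48z − 48·128·127 ≤ 0 and hence z ≤ (1/2)[48 + √(2304 + 4·780288)] = (1/2)[48 + √3123456] ≈ (1/2)(48 + 1767.3302) = 907.6651.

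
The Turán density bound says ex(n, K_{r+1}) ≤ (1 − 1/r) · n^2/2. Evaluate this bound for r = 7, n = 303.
Turán density bound = (6/7) · 303^2/2 = 275427/7 ≈ 39346.7143

Turán's theorem: ex(n, K_{r+1}) is achieved by the complete r-partite Turán graph T(n, r) with parts as balanced as possible, and is at most (1 − 1/r) · n^2/2. For r = 7, n = 303: the density bound is (6/7) · 91809/2 = 275427/7 ≈ 39346.7143. The integer-valued extremum is e(T(303, 7)) = 39346, which is strictly less than the density bound 275427/7 since 7 ∤ 303 (the parts of T(303, 7) cannot all be equal).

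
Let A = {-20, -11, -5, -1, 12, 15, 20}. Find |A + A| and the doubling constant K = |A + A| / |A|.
K = |A + A| / |A| = 28/7 = 4

Enumerate A + A = {a + b : a, b ∈ A}. With |A| = 7, there are |A|^2 = 49 ordered sum pairs; collecting distinct values, A + A = {-40, -31, -25, -22, -21, -16, -12, -10, -8, -6, -5, -2, 0, 1, 4, 7, 9, 10, 11, 14, 15, 19, 24, 27, 30, 32, 35, 40}, so |A + A| = 28. Thus K = 28/7 = 4. For comparison, the minimum possible |A + A| over all 7-element sets is 2·7 − 1 = 13 (so min K = 13/7), attained only by arithmetic progressions.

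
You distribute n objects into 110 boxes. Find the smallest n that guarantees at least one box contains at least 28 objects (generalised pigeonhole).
n = (28 − 1)·110 + 1 = 2971

By the generalised pigeonhole principle, to guarantee some box contains ≥ r objects we need more than (r − 1) · k objects total. Threshold: n = (r − 1) · k + 1. With r = 28 and k = 110: n = 27 · 110 + 1 = 2970 + 1 = 2971. For n = 2970 = 27 · 110, we can put exactly 27 objects in every box, avoiding 28 in any single one — so 2971 is tight.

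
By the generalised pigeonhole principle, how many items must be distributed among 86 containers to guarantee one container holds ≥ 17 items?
n = (17 − 1)·86 + 1 = 1377

By the generalised pigeonhole principle, to guarantee some box contains ≥ r objects we need more than (r − 1) · k objects total. Threshold: n = (r − 1) · k + 1. With r = 17 and k = 86: n = 16 · 86 + 1 = 1376 + 1 = 1377. For n = 1376 = 16 · 86, we can put exactly 16 objects in every box, avoiding 17 in any single one — so 1377 is tight.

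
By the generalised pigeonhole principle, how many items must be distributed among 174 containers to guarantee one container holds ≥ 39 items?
n = (39 − 1)·174 + 1 = 6613

By the generalised pigeonhole principle, to guarantee some box contains ≥ r objects we need more than (r − 1) · k objects total. Threshold: n = (r − 1) · k + 1. With r = 39 and k = 174: n = 38 · 174 + 1 = 6612 + 1 = 6613. For n = 6612 = 38 · 174, we can put exactly 38 objects in every box, avoiding 39 in any single one — so 6613 is tight.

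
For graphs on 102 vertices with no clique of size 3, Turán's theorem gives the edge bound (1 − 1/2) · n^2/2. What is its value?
Turán density bound = (1/2) · 102^2/2 = 2601

Turán's theorem: ex(n, K_{r+1}) is achieved by the complete r-partite Turán graph T(n, r) with parts as balanced as possible, and is at most (1 − 1/r) · n^2/2. For r = 2, n = 102: the density bound is (1/2) · 10404/2 = 2601. Since 2 ∣ 102, the Turán graph T(102, 2) has parts of equal size 51, and its edge count e(T(102, 2)) = 2601 attains the density bound exactly.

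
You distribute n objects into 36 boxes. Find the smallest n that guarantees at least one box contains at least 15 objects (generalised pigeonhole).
n = (15 − 1)·36 + 1 = 505

By the generalised pigeonhole principle, to guarantee some box contains ≥ r objects we need more than (r − 1) · k objects total. Threshold: n = (r − 1) · k + 1. With r = 15 and k = 36: n = 14 · 36 + 1 = 504 + 1 = 505. For n = 504 = 14 · 36, we can put exactly 14 objects in every box, avoiding 15 in any single one — so 505 is tight.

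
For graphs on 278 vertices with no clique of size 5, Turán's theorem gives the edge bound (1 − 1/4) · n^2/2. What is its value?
Turán density bound = (3/4) · 278^2/2 = 57963/2 ≈ 28981.5

Turán's theorem: ex(n, K_{r+1}) is achieved by the complete r-partite Turán graph T(n, r) with parts as balanced as possible, and is at most (1 − 1/r) · n^2/2. For r = 4, n = 278: the density bound is (3/4) · 77284/2 = 57963/2 ≈ 28981.5. The integer-valued extremum is e(T(278, 4)) = 28981, which is strictly less than the density bound 57963/2 since 4 ∤ 278 (the parts of T(278, 4) cannot all be equal).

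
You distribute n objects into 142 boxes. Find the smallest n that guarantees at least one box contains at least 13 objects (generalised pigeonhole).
n = (13 − 1)·142 + 1 = 1705

By the generalised pigeonhole principle, to guarantee some box contains ≥ r objects we need more than (r − 1) · k objects total. Threshold: n = (r − 1) · k + 1. With r = 13 and k = 142: n = 12 · 142 + 1 = 1704 + 1 = 1705. For n = 1704 = 12 · 142, we can put exactly 12 objects in every box, avoiding 13 in any single one — so 1705 is tight.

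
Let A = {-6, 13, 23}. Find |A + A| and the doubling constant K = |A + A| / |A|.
K = |A + A| / |A| = 6/3 = 2

Enumerate A + A = {a + b : a, b ∈ A}. With |A| = 3, there are |A|^2 = 9 ordered sum pairs; collecting distinct values, A + A = {-12, 7, 17, 26, 36, 46}, so |A + A| = 6. Thus K = 6/3 = 2. For comparison, the minimum possible |A + A| over all 3-element sets is 2·3 − 1 = 5 (so min K = 5/3), attained only by arithmetic progressions.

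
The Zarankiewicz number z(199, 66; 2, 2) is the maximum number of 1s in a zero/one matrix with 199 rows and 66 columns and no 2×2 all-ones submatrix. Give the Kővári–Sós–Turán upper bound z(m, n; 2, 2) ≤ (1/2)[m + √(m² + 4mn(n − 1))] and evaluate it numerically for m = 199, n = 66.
z(199, 66; 2, 2) ≤ (1/2)[199 + √(199² + 4·199·66·65)] = (1/2)[199 + √3454441] = 1028.8063

Kővári–Sós–Turán: let r_1, ..., r_199 be the row sums and z = Σ r_i the total number of 1s. Each pair of columns can share at most one row with both entries 1 (else a 2×2 all-ones block appears), so Σ_i C(r_i, 2) ≤ C(66, 2) = 2145. By convexity Σ_i C(r_i, 2) ≥ 199·C(z/199, 2) = z(z − 199)/(2·199), giving z² − 199z − 199·66·65 ≤ 0 and hence z ≤ (1/2)[199 + √(39601 + 4·853710)] = (1/2)[199 + √3454441] ≈ (1/2)(199 + 1858.6127) = 1028.8063.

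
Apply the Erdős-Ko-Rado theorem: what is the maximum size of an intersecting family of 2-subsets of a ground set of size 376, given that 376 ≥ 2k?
max |F| = C(375, 1) = 375

Erdős-Ko-Rado (1961): when n ≥ 2k, max |F| = C(n−1, k−1). The bound is attained by the star {A : i ∈ A} for any fixed i ∈ [n]. Here C(376−1, 2−1) = C(375, 1) = 375.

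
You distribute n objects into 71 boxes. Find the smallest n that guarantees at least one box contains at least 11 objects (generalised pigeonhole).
n = (11 − 1)·71 + 1 = 711

By the generalised pigeonhole principle, to guarantee some box contains ≥ r objects we need more than (r − 1) · k objects total. Threshold: n = (r − 1) · k + 1. With r = 11 and k = 71: n = 10 · 71 + 1 = 710 + 1 = 711. For n = 710 = 10 · 71, we can put exactly 10 objects in every box, avoiding 11 in any single one — so 711 is tight.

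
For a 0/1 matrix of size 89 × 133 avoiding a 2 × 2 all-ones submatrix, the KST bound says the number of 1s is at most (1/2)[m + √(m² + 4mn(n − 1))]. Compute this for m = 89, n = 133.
z(89, 133; 2, 2) ≤ (1/2)[89 + √(89² + 4·89·133·132)] = (1/2)[89 + √6257857] = 1295.2855

Kővári–Sós–Turán: let r_1, ..., r_89 be the row sums and z = Σ r_i the total number of 1s. Each pair of columns can share at most one row with both entries 1 (else a 2×2 all-ones block appears), so Σ_i C(r_i, 2) ≤ C(133, 2) = 8778. By convexity Σ_i C(r_i, 2) ≥ 89·C(z/89, 2) = z(z − 89)/(2·89), giving z² − 89z − 89·133·132 ≤ 0 and hence z ≤ (1/2)[89 + √(7921 + 4·1562484)] = (1/2)[89 + √6257857] ≈ (1/2)(89 + 2501.5709) = 1295.2855.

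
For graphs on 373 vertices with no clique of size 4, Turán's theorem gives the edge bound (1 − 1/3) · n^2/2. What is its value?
Turán density bound = (2/3) · 373^2/2 = 139129/3 ≈ 46376.3333

Turán's theorem: ex(n, K_{r+1}) is achieved by the complete r-partite Turán graph T(n, r) with parts as balanced as possible, and is at most (1 − 1/r) · n^2/2. For r = 3, n = 373: the density bound is (2/3) · 139129/2 = 139129/3 ≈ 46376.3333. The integer-valued extremum is e(T(373, 3)) = 46376, which is strictly less than the density bound 139129/3 since 3 ∤ 373 (the parts of T(373, 3) cannot all be equal).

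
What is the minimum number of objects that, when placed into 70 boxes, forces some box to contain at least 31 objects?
n = (31 − 1)·70 + 1 = 2101

By the generalised pigeonhole principle, to guarantee some box contains ≥ r objects we need more than (r − 1) · k objects total. Threshold: n = (r − 1) · k + 1. With r = 31 and k = 70: n = 30 · 70 + 1 = 2100 + 1 = 2101. For n = 2100 = 30 · 70, we can put exactly 30 objects in every box, avoiding 31 in any single one — so 2101 is tight.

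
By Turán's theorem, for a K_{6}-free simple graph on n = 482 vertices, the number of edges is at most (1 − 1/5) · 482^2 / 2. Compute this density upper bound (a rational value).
Turán density bound = (4/5) · 482^2/2 = 464648/5 ≈ 92929.6

Turán's theorem: ex(n, K_{r+1}) is achieved by the complete r-partite Turán graph T(n, r) with parts as balanced as possible, and is at most (1 − 1/r) · n^2/2. For r = 5, n = 482: the density bound is (4/5) · 232324/2 = 464648/5 ≈ 92929.6. The integer-valued extremum is e(T(482, 5)) = 92929, which is strictly less than the density bound 464648/5 since 5 ∤ 482 (the parts of T(482, 5) cannot all be equal).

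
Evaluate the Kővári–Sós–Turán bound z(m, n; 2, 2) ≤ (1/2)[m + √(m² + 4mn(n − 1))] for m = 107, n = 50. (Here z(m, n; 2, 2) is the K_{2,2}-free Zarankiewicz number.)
z(107, 50; 2, 2) ≤ (1/2)[107 + √(107² + 4·107·50·49)] = (1/2)[107 + √1060049] = 568.2934

Kővári–Sós–Turán: let r_1, ..., r_107 be the row sums and z = Σ r_i the total number of 1s. Each pair of columns can share at most one row with both entries 1 (else a 2×2 all-ones block appears), so Σ_i C(r_i, 2) ≤ C(50, 2) = 1225. By convexity Σ_i C(r_i, 2) ≥ 107·C(z/107, 2) = z(z − 107)/(2·107), giving z² − 107z − 107·50·49 ≤ 0 and hence z ≤ (1/2)[107 + √(11449 + 4·262150)] = (1/2)[107 + √1060049] ≈ (1/2)(107 + 1029.5868) = 568.2934.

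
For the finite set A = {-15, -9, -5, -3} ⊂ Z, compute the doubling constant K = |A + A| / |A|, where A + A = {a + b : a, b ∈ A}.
K = |A + A| / |A| = 9/4

Enumerate A + A = {a + b : a, b ∈ A}. With |A| = 4, there are |A|^2 = 16 ordered sum pairs; collecting distinct values, A + A = {-30, -24, -20, -18, -14, -12, -10, -8, -6}, so |A + A| = 9. Thus K = 9/4. For comparison, the minimum possible |A + A| over all 4-element sets is 2·4 − 1 = 7 (so min K = 7/4), attained only by arithmetic progressions.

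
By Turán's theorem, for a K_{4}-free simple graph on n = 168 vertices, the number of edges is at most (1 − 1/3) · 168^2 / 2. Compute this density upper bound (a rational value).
Turán density bound = (2/3) · 168^2/2 = 9408

Turán's theorem: ex(n, K_{r+1}) is achieved by the complete r-partite Turán graph T(n, r) with parts as balanced as possible, and is at most (1 − 1/r) · n^2/2. For r = 3, n = 168: the density bound is (2/3) · 28224/2 = 9408. Since 3 ∣ 168, the Turán graph T(168, 3) has parts of equal size 56, and its edge count e(T(168, 3)) = 9408 attains the density bound exactly.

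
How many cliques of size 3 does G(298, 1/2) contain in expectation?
E[# K_3] = C(298, 3) · (1/2)^C(3, 2) = 4366296 / 2^3 = 545787

For each 3-subset S of vertices (there are C(298, 3) = 4366296 such S), let X_S = 1 if S induces a K_3 (all C(3, 2) = 3 edges present). Then P(X_S = 1) = (1/2)^3 = 1/8. By linearity of expectation, E[# K_3] = C(298, 3) · (1/2)^3 = 4366296 / 8 = 545787.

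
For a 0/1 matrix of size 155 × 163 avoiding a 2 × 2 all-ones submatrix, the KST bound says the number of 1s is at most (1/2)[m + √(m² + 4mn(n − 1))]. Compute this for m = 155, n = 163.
z(155, 163; 2, 2) ≤ (1/2)[155 + √(155² + 4·155·163·162)] = (1/2)[155 + √16395745] = 2102.083

Kővári–Sós–Turán: let r_1, ..., r_155 be the row sums and z = Σ r_i the total number of 1s. Each pair of columns can share at most one row with both entries 1 (else a 2×2 all-ones block appears), so Σ_i C(r_i, 2) ≤ C(163, 2) = 13203. By convexity Σ_i C(r_i, 2) ≥ 155·C(z/155, 2) = z(z − 155)/(2·155), giving z² − 155z − 155·163·162 ≤ 0 and hence z ≤ (1/2)[155 + √(24025 + 4·4092930)] = (1/2)[155 + √16395745] ≈ (1/2)(155 + 4049.166) = 2102.083.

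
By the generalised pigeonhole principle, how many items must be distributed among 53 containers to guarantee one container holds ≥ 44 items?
n = (44 − 1)·53 + 1 = 2280

By the generalised pigeonhole principle, to guarantee some box contains ≥ r objects we need more than (r − 1) · k objects total. Threshold: n = (r − 1) · k + 1. With r = 44 and k = 53: n = 43 · 53 + 1 = 2279 + 1 = 2280. For n = 2279 = 43 · 53, we can put exactly 43 objects in every box, avoiding 44 in any single one — so 2280 is tight.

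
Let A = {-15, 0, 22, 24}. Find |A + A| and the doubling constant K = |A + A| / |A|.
K = |A + A| / |A| = 10/4 = 5/2

Enumerate A + A = {a + b : a, b ∈ A}. With |A| = 4, there are |A|^2 = 16 ordered sum pairs; collecting distinct values, A + A = {-30, -15, 0, 7, 9, 22, 24, 44, 46, 48}, so |A + A| = 10. Thus K = 10/4 = 5/2. For comparison, the minimum possible |A + A| over all 4-element sets is 2·4 − 1 = 7 (so min K = 7/4), attained only by arithmetic progressions.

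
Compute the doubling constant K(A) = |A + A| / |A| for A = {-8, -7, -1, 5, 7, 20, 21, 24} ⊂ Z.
K = |A + A| / |A| = 32/8 = 4

Enumerate A + A = {a + b : a, b ∈ A}. With |A| = 8, there are |A|^2 = 64 ordered sum pairs; collecting distinct values, A + A = {-16, -15, -14, -9, -8, -3, -2, -1, 0, 4, 6, 10, 12, 13, 14, 16, 17, 19, 20, 23, 25, 26, 27, 28, 29, 31, 40, 41, 42, 44, 45, 48}, so |A + A| = 32. Thus K = 32/8 = 4. For comparison, the minimum possible |A + A| over all 8-element sets is 2·8 − 1 = 15 (so min K = 15/8), attained only by arithmetic progressions.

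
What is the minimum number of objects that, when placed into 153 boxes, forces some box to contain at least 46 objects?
n = (46 − 1)·153 + 1 = 6886

By the generalised pigeonhole principle, to guarantee some box contains ≥ r objects we need more than (r − 1) · k objects total. Threshold: n = (r − 1) · k + 1. With r = 46 and k = 153: n = 45 · 153 + 1 = 6885 + 1 = 6886. For n = 6885 = 45 · 153, we can put exactly 45 objects in every box, avoiding 46 in any single one — so 6886 is tight.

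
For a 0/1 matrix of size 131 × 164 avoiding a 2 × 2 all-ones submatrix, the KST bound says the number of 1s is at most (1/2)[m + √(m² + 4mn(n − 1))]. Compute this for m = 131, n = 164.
z(131, 164; 2, 2) ≤ (1/2)[131 + √(131² + 4·131·164·163)] = (1/2)[131 + √14024729] = 1937.9802

Kővári–Sós–Turán: let r_1, ..., r_131 be the row sums and z = Σ r_i the total number of 1s. Each pair of columns can share at most one row with both entries 1 (else a 2×2 all-ones block appears), so Σ_i C(r_i, 2) ≤ C(164, 2) = 13366. By convexity Σ_i C(r_i, 2) ≥ 131·C(z/131, 2) = z(z − 131)/(2·131), giving z² − 131z − 131·164·163 ≤ 0 and hence z ≤ (1/2)[131 + √(17161 + 4·3501892)] = (1/2)[131 + √14024729] ≈ (1/2)(131 + 3744.9605) = 1937.9802.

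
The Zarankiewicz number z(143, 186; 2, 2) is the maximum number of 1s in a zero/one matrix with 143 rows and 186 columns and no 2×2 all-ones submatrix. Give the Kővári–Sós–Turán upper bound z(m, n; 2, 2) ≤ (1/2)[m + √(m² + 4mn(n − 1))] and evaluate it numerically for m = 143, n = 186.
z(143, 186; 2, 2) ≤ (1/2)[143 + √(143² + 4·143·186·185)] = (1/2)[143 + √19702969] = 2290.9013

Kővári–Sós–Turán: let r_1, ..., r_143 be the row sums and z = Σ r_i the total number of 1s. Each pair of columns can share at most one row with both entries 1 (else a 2×2 all-ones block appears), so Σ_i C(r_i, 2) ≤ C(186, 2) = 17205. By convexity Σ_i C(r_i, 2) ≥ 143·C(z/143, 2) = z(z − 143)/(2·143), giving z² − 143z − 143·186·185 ≤ 0 and hence z ≤ (1/2)[143 + √(20449 + 4·4920630)] = (1/2)[143 + √19702969] ≈ (1/2)(143 + 4438.8027) = 2290.9013.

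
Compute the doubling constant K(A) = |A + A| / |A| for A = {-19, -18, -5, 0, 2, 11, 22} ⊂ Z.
K = |A + A| / |A| = 26/7

Enumerate A + A = {a + b : a, b ∈ A}. With |A| = 7, there are |A|^2 = 49 ordered sum pairs; collecting distinct values, A + A = {-38, -37, -36, -24, -23, -19, -18, -17, -16, -10, -8, -7, -5, -3, 0, 2, 3, 4, 6, 11, 13, 17, 22, 24, 33, 44}, so |A + A| = 26. Thus K = 26/7. For comparison, the minimum possible |A + A| over all 7-element sets is 2·7 − 1 = 13 (so min K = 13/7), attained only by arithmetic progressions.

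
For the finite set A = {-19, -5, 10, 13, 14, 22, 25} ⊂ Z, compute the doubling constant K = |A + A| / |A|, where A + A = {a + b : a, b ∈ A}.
K = |A + A| / |A| = 26/7

Enumerate A + A = {a + b : a, b ∈ A}. With |A| = 7, there are |A|^2 = 49 ordered sum pairs; collecting distinct values, A + A = {-38, -24, -10, -9, -6, -5, 3, 5, 6, 8, 9, 17, 20, 23, 24, 26, 27, 28, 32, 35, 36, 38, 39, 44, 47, 50}, so |A + A| = 26. Thus K = 26/7. For comparison, the minimum possible |A + A| over all 7-element sets is 2·7 − 1 = 13 (so min K = 13/7), attained only by arithmetic progressions.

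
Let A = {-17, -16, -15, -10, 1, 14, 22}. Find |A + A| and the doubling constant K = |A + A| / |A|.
K = |A + A| / |A| = 27/7

Enumerate A + A = {a + b : a, b ∈ A}. With |A| = 7, there are |A|^2 = 49 ordered sum pairs; collecting distinct values, A + A = {-34, -33, -32, -31, -30, -27, -26, -25, -20, -16, -15, -14, -9, -3, -2, -1, 2, 4, 5, 6, 7, 12, 15, 23, 28, 36, 44}, so |A + A| = 27. Thus K = 27/7. For comparison, the minimum possible |A + A| over all 7-element sets is 2·7 − 1 = 13 (so min K = 13/7), attained only by arithmetic progressions.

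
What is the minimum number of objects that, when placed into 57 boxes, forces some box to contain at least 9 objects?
n = (9 − 1)·57 + 1 = 457

By the generalised pigeonhole principle, to guarantee some box contains ≥ r objects we need more than (r − 1) · k objects total. Threshold: n = (r − 1) · k + 1. With r = 9 and k = 57: n = 8 · 57 + 1 = 456 + 1 = 457. For n = 456 = 8 · 57, we can put exactly 8 objects in every box, avoiding 9 in any single one — so 457 is tight.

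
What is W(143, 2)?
W(143, 2) = 143 + 1 = 144

A 2-term AP is any pair of integers, so a monochromatic 2-AP exists iff some colour is used at least twice. With 143 colours, the colouring i ↦ i on {1, ..., 143} uses each colour once, avoiding any monochromatic pair, so W(143, 2) > 143. For {1, ..., 144}, pigeonhole forces two integers of the same colour, which form a monochromatic 2-AP. Hence W(143, 2) = 144.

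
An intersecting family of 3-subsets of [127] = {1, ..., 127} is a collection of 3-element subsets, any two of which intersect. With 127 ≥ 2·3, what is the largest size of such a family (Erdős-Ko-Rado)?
max |F| = C(126, 2) = 7875

Erdős-Ko-Rado (1961): when n ≥ 2k, max |F| = C(n−1, k−1). The bound is attained by the star {A : i ∈ A} for any fixed i ∈ [n]. Here C(127−1, 3−1) = C(126, 2) = 7875.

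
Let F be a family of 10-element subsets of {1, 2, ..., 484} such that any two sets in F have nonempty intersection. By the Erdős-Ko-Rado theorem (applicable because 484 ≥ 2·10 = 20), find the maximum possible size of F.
max |F| = C(483, 9) = 3657630256432415900

Erdős-Ko-Rado (1961): when n ≥ 2k, max |F| = C(n−1, k−1). The bound is attained by the star {A : i ∈ A} for any fixed i ∈ [n]. Here C(484−1, 10−1) = C(483, 9) = 3657630256432415900.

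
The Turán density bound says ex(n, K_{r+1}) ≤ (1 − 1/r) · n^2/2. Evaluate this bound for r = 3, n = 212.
Turán density bound = (2/3) · 212^2/2 = 44944/3 ≈ 14981.3333

Turán's theorem: ex(n, K_{r+1}) is achieved by the complete r-partite Turán graph T(n, r) with parts as balanced as possible, and is at most (1 − 1/r) · n^2/2. For r = 3, n = 212: the density bound is (2/3) · 44944/2 = 44944/3 ≈ 14981.3333. The integer-valued extremum is e(T(212, 3)) = 14981, which is strictly less than the density bound 44944/3 since 3 ∤ 212 (the parts of T(212, 3) cannot all be equal).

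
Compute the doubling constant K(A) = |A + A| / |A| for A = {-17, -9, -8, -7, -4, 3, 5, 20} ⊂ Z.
K = |A + A| / |A| = 32/8 = 4

Enumerate A + A = {a + b : a, b ∈ A}. With |A| = 8, there are |A|^2 = 64 ordered sum pairs; collecting distinct values, A + A = {-34, -26, -25, -24, -21, -18, -17, -16, -15, -14, -13, -12, -11, -8, -6, -5, -4, -3, -2, -1, 1, 3, 6, 8, 10, 11, 12, 13, 16, 23, 25, 40}, so |A + A| = 32. Thus K = 32/8 = 4. For comparison, the minimum possible |A + A| over all 8-element sets is 2·8 − 1 = 15 (so min K = 15/8), attained only by arithmetic progressions.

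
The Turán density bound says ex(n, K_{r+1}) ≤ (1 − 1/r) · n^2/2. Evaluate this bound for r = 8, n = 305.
Turán density bound = (7/8) · 305^2/2 = 651175/16 ≈ 40698.4375

Turán's theorem: ex(n, K_{r+1}) is achieved by the complete r-partite Turán graph T(n, r) with parts as balanced as possible, and is at most (1 − 1/r) · n^2/2. For r = 8, n = 305: the density bound is (7/8) · 93025/2 = 651175/16 ≈ 40698.4375. The integer-valued extremum is e(T(305, 8)) = 40698, which is strictly less than the density bound 651175/16 since 8 ∤ 305 (the parts of T(305, 8) cannot all be equal).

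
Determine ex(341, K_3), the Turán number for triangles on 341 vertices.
ex(341, K_3) = ⌊341^2/4⌋ = 29070

Mantel (1907): a triangle-free graph on n vertices has at most ⌊n^2/4⌋ edges, with equality for the complete bipartite graph K_{⌊n/2⌋, ⌈n/2⌉}. For n = 341: ⌊341^2/4⌋ = ⌊116281/4⌋ = 29070. The extremal graph is K_{170, 171}, which has 170·171 = 29070 edges.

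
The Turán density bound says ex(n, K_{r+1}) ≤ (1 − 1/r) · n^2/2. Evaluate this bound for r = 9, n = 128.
Turán density bound = (8/9) · 128^2/2 = 65536/9 ≈ 7281.7778

Turán's theorem: ex(n, K_{r+1}) is achieved by the complete r-partite Turán graph T(n, r) with parts as balanced as possible, and is at most (1 − 1/r) · n^2/2. For r = 9, n = 128: the density bound is (8/9) · 16384/2 = 65536/9 ≈ 7281.7778. The integer-valued extremum is e(T(128, 9)) = 7281, which is strictly less than the density bound 65536/9 since 9 ∤ 128 (the parts of T(128, 9) cannot all be equal).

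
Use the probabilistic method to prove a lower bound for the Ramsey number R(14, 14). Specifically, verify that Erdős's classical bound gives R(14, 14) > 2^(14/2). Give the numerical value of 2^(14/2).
2^(14/2) = 128; so R(14, 14) > 128

Colour each edge of K_n uniformly at random with red/blue. The expected number of monochromatic K_14 is C(n, 14) · 2 · 2^(−C(14,2)). If C(n, 14) · 2^(1 − C(14,2)) < 1, then with positive probability no monochromatic K_14 exists, so R(14, 14) > n. The standard estimate C(n, 14) ≤ n^14/14! shows this inequality holds whenever n ≤ 2^(14/2) (since 14! · 2^(C(14,2) − 1) > 2^(14^2/2) ≥ n^14). Hence R(14, 14) > 2^(14/2) = 128.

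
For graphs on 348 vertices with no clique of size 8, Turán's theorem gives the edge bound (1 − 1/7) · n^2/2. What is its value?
Turán density bound = (6/7) · 348^2/2 = 363312/7 ≈ 51901.7143

Turán's theorem: ex(n, K_{r+1}) is achieved by the complete r-partite Turán graph T(n, r) with parts as balanced as possible, and is at most (1 − 1/r) · n^2/2. For r = 7, n = 348: the density bound is (6/7) · 121104/2 = 363312/7 ≈ 51901.7143. The integer-valued extremum is e(T(348, 7)) = 51901, which is strictly less than the density bound 363312/7 since 7 ∤ 348 (the parts of T(348, 7) cannot all be equal).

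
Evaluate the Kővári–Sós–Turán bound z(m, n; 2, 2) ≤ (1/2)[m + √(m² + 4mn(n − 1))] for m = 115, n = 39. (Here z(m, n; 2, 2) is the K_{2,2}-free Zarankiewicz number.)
z(115, 39; 2, 2) ≤ (1/2)[115 + √(115² + 4·115·39·38)] = (1/2)[115 + √694945] = 474.3168

Kővári–Sós–Turán: let r_1, ..., r_115 be the row sums and z = Σ r_i the total number of 1s. Each pair of columns can share at most one row with both entries 1 (else a 2×2 all-ones block appears), so Σ_i C(r_i, 2) ≤ C(39, 2) = 741. By convexity Σ_i C(r_i, 2) ≥ 115·C(z/115, 2) = z(z − 115)/(2·115), giving z² − 115z − 115·39·38 ≤ 0 and hence z ≤ (1/2)[115 + √(13225 + 4·170430)] = (1/2)[115 + √694945] ≈ (1/2)(115 + 833.6336) = 474.3168.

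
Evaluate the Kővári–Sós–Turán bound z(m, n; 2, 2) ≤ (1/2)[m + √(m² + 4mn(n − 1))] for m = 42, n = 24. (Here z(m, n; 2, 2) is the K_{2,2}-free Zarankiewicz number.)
z(42, 24; 2, 2) ≤ (1/2)[42 + √(42² + 4·42·24·23)] = (1/2)[42 + √94500] = 174.7043

Kővári–Sós–Turán: let r_1, ..., r_42 be the row sums and z = Σ r_i the total number of 1s. Each pair of columns can share at most one row with both entries 1 (else a 2×2 all-ones block appears), so Σ_i C(r_i, 2) ≤ C(24, 2) = 276. By convexity Σ_i C(r_i, 2) ≥ 42·C(z/42, 2) = z(z − 42)/(2·42), giving z² − 42z − 42·24·23 ≤ 0 and hence z ≤ (1/2)[42 + √(1764 + 4·23184)] = (1/2)[42 + √94500] ≈ (1/2)(42 + 307.4085) = 174.7043.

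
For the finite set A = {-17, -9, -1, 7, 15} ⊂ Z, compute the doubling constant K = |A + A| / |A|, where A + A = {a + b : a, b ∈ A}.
K = |A + A| / |A| = 9/5

Enumerate A + A = {a + b : a, b ∈ A}. With |A| = 5, there are |A|^2 = 25 ordered sum pairs; collecting distinct values, A + A = {-34, -26, -18, -10, -2, 6, 14, 22, 30}, so |A + A| = 9. Thus K = 9/5. Here |A + A| = 2|A| − 1 = 9, the minimum possible — so K = 9/5 is minimal, which holds iff A is an arithmetic progression.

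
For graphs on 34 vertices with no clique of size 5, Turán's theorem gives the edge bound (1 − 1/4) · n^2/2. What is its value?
Turán density bound = (3/4) · 34^2/2 = 867/2 ≈ 433.5

Turán's theorem: ex(n, K_{r+1}) is achieved by the complete r-partite Turán graph T(n, r) with parts as balanced as possible, and is at most (1 − 1/r) · n^2/2. For r = 4, n = 34: the density bound is (3/4) · 1156/2 = 867/2 ≈ 433.5. The integer-valued extremum is e(T(34, 4)) = 433, which is strictly less than the density bound 867/2 since 4 ∤ 34 (the parts of T(34, 4) cannot all be equal).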